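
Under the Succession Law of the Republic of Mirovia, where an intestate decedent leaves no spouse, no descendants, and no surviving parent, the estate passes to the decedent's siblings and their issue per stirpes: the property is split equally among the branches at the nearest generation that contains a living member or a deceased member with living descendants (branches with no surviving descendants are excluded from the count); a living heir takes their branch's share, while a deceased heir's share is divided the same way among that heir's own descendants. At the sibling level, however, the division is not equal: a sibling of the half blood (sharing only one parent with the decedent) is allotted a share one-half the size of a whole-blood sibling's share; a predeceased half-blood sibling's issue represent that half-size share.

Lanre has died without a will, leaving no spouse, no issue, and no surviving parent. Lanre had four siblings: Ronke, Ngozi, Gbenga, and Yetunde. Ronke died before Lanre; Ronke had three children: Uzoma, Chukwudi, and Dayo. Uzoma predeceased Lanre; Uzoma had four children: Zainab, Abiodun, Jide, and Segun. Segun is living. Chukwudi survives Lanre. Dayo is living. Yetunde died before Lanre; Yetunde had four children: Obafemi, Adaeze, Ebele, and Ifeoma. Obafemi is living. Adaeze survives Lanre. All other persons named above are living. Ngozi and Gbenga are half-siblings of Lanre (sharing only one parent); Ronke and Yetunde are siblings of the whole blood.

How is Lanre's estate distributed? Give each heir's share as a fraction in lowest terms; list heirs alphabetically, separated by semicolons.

No spouse, descendants, or parent survives, so the estate passes to Lanre's siblings per stirpes.
Half-blood siblings count for one-half the weight of whole-blood siblings at the initial division.
Dividing 1 in proportion to weights (total weight 3): Ronke (weight 1) → 1/3; Ngozi (weight 1/2) → 1/6; Gbenga (weight 1/2) → 1/6; Yetunde (weight 1) → 1/3.
Ronke predeceased; the 1/3 allotted to Ronke's branch passes to Ronke's issue by representation.
The 1/3 is divided into 3 equal shares of 1/9 among Uzoma, Chukwudi, Dayo.
Uzoma predeceased; the 1/9 allotted to Uzoma's branch passes to Uzoma's issue by representation.
The 1/9 is divided into 4 equal shares of 1/36 among Zainab, Abiodun, Jide, Segun.
Zainab is living and takes 1/36.
Abiodun is living and takes 1/36.
Jide is living and takes 1/36.
Segun is living and takes 1/36.
Chukwudi is living and takes 1/9.
Dayo is living and takes 1/9.
Ngozi is living and takes 1/6.
Gbenga is living and takes 1/6.
Yetunde predeceased; the 1/3 allotted to Yetunde's branch passes to Yetunde's issue by representation.
The 1/3 is divided into 4 equal shares of 1/12 among Obafemi, Adaeze, Ebele, Ifeoma.
Obafemi is living and takes 1/12.
Adaeze is living and takes 1/12.
Ebele is living and takes 1/12.
Ifeoma is living and takes 1/12.

Abiodun 1/36; Adaeze 1/12; Chukwudi 1/9; Dayo 1/9; Ebele 1/12; Gbenga 1/6; Ifeoma 1/12; Jide 1/36; Ngozi 1/6; Obafemi 1/12; Segun 1/36; Zainab 1/36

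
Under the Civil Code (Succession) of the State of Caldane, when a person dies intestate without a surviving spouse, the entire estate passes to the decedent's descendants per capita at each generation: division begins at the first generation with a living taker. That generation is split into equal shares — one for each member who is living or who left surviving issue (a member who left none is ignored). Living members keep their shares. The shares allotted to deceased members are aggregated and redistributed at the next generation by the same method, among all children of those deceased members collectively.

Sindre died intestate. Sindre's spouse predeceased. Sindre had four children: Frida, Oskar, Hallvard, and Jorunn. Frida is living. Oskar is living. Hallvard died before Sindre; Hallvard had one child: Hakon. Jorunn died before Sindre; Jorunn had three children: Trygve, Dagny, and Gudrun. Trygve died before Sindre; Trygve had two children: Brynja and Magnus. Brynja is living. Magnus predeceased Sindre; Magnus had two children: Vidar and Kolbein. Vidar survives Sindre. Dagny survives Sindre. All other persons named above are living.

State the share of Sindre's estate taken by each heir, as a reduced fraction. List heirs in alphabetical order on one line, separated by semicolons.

Brynja 1/16; Dagny 1/8; Frida 1/4; Gudrun 1/8; Hakon 1/8; Kolbein 1/32; Oskar 1/4; Vidar 1/32

There is no surviving spouse, so the entire estate passes to Sindre's descendants per capita at each generation.
At generation 1 (Frida, Oskar, Hallvard, Jorunn) there are 4 shares of (1)/4 = 1/4 each.
Living: Frida and Oskar — each takes 1/4.
Deceased: Hallvard and Jorunn. Their combined 1/2 is pooled and carried to generation 2.
At generation 2 (Hakon, Trygve, Dagny, Gudrun) there are 4 shares of (1/2)/4 = 1/8 each.
Living: Hakon, Dagny, and Gudrun — each takes 1/8.
Deceased: Trygve. That 1/8 share is carried to generation 3.
At generation 3 (Brynja, Magnus) there are 2 shares of (1/8)/2 = 1/16 each.
Living: Brynja — each takes 1/16.
Deceased: Magnus. That 1/16 share is carried to generation 4.
At generation 4 (Vidar, Kolbein) there are 2 shares of (1/16)/2 = 1/32 each.
Living: Vidar and Kolbein — each takes 1/32.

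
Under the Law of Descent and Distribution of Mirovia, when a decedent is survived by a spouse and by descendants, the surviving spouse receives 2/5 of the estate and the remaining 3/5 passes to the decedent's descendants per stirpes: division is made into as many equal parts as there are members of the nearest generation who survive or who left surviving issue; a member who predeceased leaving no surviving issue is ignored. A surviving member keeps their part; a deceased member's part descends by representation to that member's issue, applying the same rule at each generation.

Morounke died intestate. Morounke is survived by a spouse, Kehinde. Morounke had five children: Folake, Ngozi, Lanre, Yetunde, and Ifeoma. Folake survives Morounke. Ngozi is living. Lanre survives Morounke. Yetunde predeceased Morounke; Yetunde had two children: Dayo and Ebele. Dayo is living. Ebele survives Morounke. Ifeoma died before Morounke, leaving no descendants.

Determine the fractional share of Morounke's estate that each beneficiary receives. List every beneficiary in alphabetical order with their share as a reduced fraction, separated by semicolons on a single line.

Dayo 3/40; Ebele 3/40; Folake 3/20; Kehinde 2/5; Lanre 3/20; Ngozi 3/20

Kehinde, as surviving spouse, takes 2/5.
The remaining 3/5 passes to Morounke's descendants per stirpes.
Ifeoma left no surviving issue, so that branch lapses and is disregarded.
The 3/5 is divided into 4 equal shares of 3/20 among Folake, Ngozi, Lanre, Yetunde.
Folake is living and takes 3/20.
Ngozi is living and takes 3/20.
Lanre is living and takes 3/20.
Yetunde predeceased; the 3/20 allotted to Yetunde's branch passes to Yetunde's issue by representation.
The 3/20 is divided into 2 equal shares of 3/40 among Dayo, Ebele.
Dayo is living and takes 3/40.
Ebele is living and takes 3/40.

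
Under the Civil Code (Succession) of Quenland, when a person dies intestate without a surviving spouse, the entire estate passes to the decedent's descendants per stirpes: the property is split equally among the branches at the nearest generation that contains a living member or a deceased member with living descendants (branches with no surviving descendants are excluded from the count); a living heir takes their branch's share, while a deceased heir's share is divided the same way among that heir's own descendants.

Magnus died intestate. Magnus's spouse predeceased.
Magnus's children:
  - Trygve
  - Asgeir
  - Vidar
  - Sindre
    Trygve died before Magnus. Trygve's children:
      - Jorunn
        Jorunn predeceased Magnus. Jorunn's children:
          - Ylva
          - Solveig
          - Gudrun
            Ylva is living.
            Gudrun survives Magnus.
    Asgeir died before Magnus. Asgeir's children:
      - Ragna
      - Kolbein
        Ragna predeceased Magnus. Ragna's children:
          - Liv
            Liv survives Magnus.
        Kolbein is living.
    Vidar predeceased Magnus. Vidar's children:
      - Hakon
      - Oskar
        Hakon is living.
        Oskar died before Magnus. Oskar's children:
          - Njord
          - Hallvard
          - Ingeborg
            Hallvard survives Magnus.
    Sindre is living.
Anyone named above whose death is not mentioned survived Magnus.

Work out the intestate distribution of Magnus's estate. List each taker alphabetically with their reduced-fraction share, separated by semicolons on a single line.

There is no surviving spouse, so the entire estate passes to Magnus's descendants per stirpes.
The estate is divided into 4 equal shares of 1/4 among Trygve, Asgeir, Vidar, Sindre.
Trygve predeceased; the 1/4 allotted to Trygve's branch passes to Trygve's issue by representation.
Jorunn's line is the sole branch at this level, so the full 1/4 passes to Jorunn's issue by representation.
The 1/4 is divided into 3 equal shares of 1/12 among Ylva, Solveig, Gudrun.
Ylva is living and takes 1/12.
Solveig is living and takes 1/12.
Gudrun is living and takes 1/12.
Asgeir predeceased; the 1/4 allotted to Asgeir's branch passes to Asgeir's issue by representation.
The 1/4 is divided into 2 equal shares of 1/8 among Ragna, Kolbein.
Ragna predeceased; the 1/8 allotted to Ragna's branch passes to Ragna's issue by representation.
Liv is the sole taker at this level and receives the full 1/8.
Kolbein is living and takes 1/8.
Vidar predeceased; the 1/4 allotted to Vidar's branch passes to Vidar's issue by representation.
The 1/4 is divided into 2 equal shares of 1/8 among Hakon, Oskar.
Hakon is living and takes 1/8.
Oskar predeceased; the 1/8 allotted to Oskar's branch passes to Oskar's issue by representation.
The 1/8 is divided into 3 equal shares of 1/24 among Njord, Hallvard, Ingeborg.
Njord is living and takes 1/24.
Hallvard is living and takes 1/24.
Ingeborg is living and takes 1/24.
Sindre is living and takes 1/4.

Gudrun 1/12; Hakon 1/8; Hallvard 1/24; Ingeborg 1/24; Kolbein 1/8; Liv 1/8; Njord 1/24; Sindre 1/4; Solveig 1/12; Ylva 1/12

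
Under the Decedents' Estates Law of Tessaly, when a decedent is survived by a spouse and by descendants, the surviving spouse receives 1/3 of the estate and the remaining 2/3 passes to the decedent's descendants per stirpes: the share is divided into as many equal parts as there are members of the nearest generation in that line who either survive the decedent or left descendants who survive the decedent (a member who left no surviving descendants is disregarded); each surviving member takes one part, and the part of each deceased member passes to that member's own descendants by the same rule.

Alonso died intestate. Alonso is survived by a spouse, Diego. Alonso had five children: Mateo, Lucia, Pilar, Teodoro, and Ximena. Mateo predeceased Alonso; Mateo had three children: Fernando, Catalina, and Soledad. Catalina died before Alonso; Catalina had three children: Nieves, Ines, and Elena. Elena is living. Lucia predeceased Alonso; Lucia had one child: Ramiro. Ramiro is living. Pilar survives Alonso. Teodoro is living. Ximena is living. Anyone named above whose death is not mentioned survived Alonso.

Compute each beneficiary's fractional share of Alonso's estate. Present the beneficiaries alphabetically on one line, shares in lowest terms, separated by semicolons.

Diego, as surviving spouse, takes 1/3.
The remaining 2/3 passes to Alonso's descendants per stirpes.
The 2/3 is divided into 5 equal shares of 2/15 among Mateo, Lucia, Pilar, Teodoro, Ximena.
Mateo predeceased; the 2/15 allotted to Mateo's branch passes to Mateo's issue by representation.
The 2/15 is divided into 3 equal shares of 2/45 among Fernando, Catalina, Soledad.
Fernando is living and takes 2/45.
Catalina predeceased; the 2/45 allotted to Catalina's branch passes to Catalina's issue by representation.
The 2/45 is divided into 3 equal shares of 2/135 among Nieves, Ines, Elena.
Nieves is living and takes 2/135.
Ines is living and takes 2/135.
Elena is living and takes 2/135.
Soledad is living and takes 2/45.
Lucia predeceased; the 2/15 allotted to Lucia's branch passes to Lucia's issue by representation.
Ramiro is the sole taker at this level and receives the full 2/15.
Pilar is living and takes 2/15.
Teodoro is living and takes 2/15.
Ximena is living and takes 2/15.

Diego 1/3; Elena 2/135; Fernando 2/45; Ines 2/135; Nieves 2/135; Pilar 2/15; Ramiro 2/15; Soledad 2/45; Teodoro 2/15; Ximena 2/15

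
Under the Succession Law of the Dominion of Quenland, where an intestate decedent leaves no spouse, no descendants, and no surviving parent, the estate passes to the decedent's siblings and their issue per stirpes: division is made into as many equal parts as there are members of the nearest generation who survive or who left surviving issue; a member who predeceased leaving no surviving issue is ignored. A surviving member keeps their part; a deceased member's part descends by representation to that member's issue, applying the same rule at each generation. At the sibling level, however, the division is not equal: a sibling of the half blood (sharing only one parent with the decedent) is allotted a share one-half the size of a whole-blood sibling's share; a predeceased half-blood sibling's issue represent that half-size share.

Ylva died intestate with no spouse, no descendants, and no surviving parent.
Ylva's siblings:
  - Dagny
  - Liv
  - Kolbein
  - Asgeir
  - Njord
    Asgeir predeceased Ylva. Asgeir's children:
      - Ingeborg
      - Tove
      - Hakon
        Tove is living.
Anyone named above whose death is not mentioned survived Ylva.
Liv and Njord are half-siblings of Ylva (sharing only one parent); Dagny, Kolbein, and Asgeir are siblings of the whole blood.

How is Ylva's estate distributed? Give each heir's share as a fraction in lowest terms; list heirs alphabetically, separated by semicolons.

No spouse, descendants, or parent survives, so the estate passes to Ylva's siblings per stirpes.
Half-blood siblings count for one-half the weight of whole-blood siblings at the initial division.
Dividing 1 in proportion to weights (total weight 4): Dagny (weight 1) → 1/4; Liv (weight 1/2) → 1/8; Kolbein (weight 1) → 1/4; Asgeir (weight 1) → 1/4; Njord (weight 1/2) → 1/8.
Dagny is living and takes 1/4.
Liv is living and takes 1/8.
Kolbein is living and takes 1/4.
Asgeir predeceased; the 1/4 allotted to Asgeir's branch passes to Asgeir's issue by representation.
The 1/4 is divided into 3 equal shares of 1/12 among Ingeborg, Tove, Hakon.
Ingeborg is living and takes 1/12.
Tove is living and takes 1/12.
Hakon is living and takes 1/12.
Njord is living and takes 1/8.

Dagny 1/4; Hakon 1/12; Ingeborg 1/12; Kolbein 1/4; Liv 1/8; Njord 1/8; Tove 1/12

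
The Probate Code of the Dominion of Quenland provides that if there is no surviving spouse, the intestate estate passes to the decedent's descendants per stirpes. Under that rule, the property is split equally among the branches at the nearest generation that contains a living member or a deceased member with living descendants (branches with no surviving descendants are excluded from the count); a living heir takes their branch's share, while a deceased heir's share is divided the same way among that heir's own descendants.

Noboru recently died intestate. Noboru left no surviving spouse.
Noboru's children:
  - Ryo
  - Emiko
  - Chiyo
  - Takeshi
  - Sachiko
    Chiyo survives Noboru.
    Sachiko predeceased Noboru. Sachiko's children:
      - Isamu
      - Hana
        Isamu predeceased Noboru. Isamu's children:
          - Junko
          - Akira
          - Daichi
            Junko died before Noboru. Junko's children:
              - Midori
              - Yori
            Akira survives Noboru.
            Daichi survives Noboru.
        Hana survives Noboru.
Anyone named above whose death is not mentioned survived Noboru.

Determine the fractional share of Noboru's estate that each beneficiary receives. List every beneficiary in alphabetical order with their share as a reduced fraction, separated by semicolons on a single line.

Akira 1/30; Chiyo 1/5; Daichi 1/30; Emiko 1/5; Hana 1/10; Midori 1/60; Ryo 1/5; Takeshi 1/5; Yori 1/60

There is no surviving spouse, so the entire estate passes to Noboru's descendants per stirpes.
The estate is divided into 5 equal shares of 1/5 among Ryo, Emiko, Chiyo, Takeshi, Sachiko.
Ryo is living and takes 1/5.
Emiko is living and takes 1/5.
Chiyo is living and takes 1/5.
Takeshi is living and takes 1/5.
Sachiko predeceased; the 1/5 allotted to Sachiko's branch passes to Sachiko's issue by representation.
The 1/5 is divided into 2 equal shares of 1/10 among Isamu, Hana.
Isamu predeceased; the 1/10 allotted to Isamu's branch passes to Isamu's issue by representation.
The 1/10 is divided into 3 equal shares of 1/30 among Junko, Akira, Daichi.
Junko predeceased; the 1/30 allotted to Junko's branch passes to Junko's issue by representation.
The 1/30 is divided into 2 equal shares of 1/60 among Midori, Yori.
Midori is living and takes 1/60.
Yori is living and takes 1/60.
Akira is living and takes 1/30.
Daichi is living and takes 1/30.
Hana is living and takes 1/10.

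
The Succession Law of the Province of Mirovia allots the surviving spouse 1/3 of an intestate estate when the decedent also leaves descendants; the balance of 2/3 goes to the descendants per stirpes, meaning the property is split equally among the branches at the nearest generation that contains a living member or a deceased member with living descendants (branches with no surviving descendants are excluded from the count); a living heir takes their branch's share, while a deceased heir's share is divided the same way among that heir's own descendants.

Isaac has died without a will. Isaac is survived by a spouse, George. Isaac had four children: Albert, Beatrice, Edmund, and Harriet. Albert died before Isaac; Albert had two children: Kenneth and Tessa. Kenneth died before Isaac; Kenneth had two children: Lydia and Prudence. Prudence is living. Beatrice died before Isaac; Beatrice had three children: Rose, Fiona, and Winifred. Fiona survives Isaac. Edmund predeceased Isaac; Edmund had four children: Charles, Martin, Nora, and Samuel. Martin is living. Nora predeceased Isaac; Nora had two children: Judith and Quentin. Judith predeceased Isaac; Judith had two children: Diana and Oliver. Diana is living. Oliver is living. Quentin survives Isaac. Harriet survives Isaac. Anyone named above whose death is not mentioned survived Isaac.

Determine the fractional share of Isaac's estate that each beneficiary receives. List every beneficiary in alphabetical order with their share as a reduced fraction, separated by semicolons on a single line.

Charles 1/24; Diana 1/96; Fiona 1/18; George 1/3; Harriet 1/6; Lydia 1/24; Martin 1/24; Oliver 1/96; Prudence 1/24; Quentin 1/48; Rose 1/18; Samuel 1/24; Tessa 1/12; Winifred 1/18

George, as surviving spouse, takes 1/3.
The remaining 2/3 passes to Isaac's descendants per stirpes.
The 2/3 is divided into 4 equal shares of 1/6 among Albert, Beatrice, Edmund, Harriet.
Albert predeceased; the 1/6 allotted to Albert's branch passes to Albert's issue by representation.
The 1/6 is divided into 2 equal shares of 1/12 among Kenneth, Tessa.
Kenneth predeceased; the 1/12 allotted to Kenneth's branch passes to Kenneth's issue by representation.
The 1/12 is divided into 2 equal shares of 1/24 among Lydia, Prudence.
Lydia is living and takes 1/24.
Prudence is living and takes 1/24.
Tessa is living and takes 1/12.
Beatrice predeceased; the 1/6 allotted to Beatrice's branch passes to Beatrice's issue by representation.
The 1/6 is divided into 3 equal shares of 1/18 among Rose, Fiona, Winifred.
Rose is living and takes 1/18.
Fiona is living and takes 1/18.
Winifred is living and takes 1/18.
Edmund predeceased; the 1/6 allotted to Edmund's branch passes to Edmund's issue by representation.
The 1/6 is divided into 4 equal shares of 1/24 among Charles, Martin, Nora, Samuel.
Charles is living and takes 1/24.
Martin is living and takes 1/24.
Nora predeceased; the 1/24 allotted to Nora's branch passes to Nora's issue by representation.
The 1/24 is divided into 2 equal shares of 1/48 among Judith, Quentin.
Judith predeceased; the 1/48 allotted to Judith's branch passes to Judith's issue by representation.
The 1/48 is divided into 2 equal shares of 1/96 among Diana, Oliver.
Diana is living and takes 1/96.
Oliver is living and takes 1/96.
Quentin is living and takes 1/48.
Samuel is living and takes 1/24.
Harriet is living and takes 1/6.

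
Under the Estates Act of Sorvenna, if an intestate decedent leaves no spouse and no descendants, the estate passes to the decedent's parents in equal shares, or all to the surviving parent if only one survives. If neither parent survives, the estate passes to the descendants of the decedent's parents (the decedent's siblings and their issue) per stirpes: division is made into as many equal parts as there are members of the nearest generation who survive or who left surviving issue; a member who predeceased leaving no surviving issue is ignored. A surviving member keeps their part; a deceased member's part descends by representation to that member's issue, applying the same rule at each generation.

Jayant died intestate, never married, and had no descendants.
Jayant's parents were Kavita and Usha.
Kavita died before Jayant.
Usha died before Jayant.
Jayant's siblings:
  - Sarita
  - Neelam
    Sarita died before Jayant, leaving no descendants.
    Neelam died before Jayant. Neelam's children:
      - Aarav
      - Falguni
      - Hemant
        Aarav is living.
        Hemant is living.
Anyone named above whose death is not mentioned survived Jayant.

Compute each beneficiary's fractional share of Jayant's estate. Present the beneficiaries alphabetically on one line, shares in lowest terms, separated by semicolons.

Neither parent survives and there are no descendants, so the estate passes to Jayant's siblings and their issue per stirpes.
Sarita left no surviving issue, so that branch lapses and is disregarded.
Neelam's line is the sole branch at this level, so the full 1 passes to Neelam's issue by representation.
The estate is divided into 3 equal shares of 1/3 among Aarav, Falguni, Hemant.
Aarav is living and takes 1/3.
Falguni is living and takes 1/3.
Hemant is living and takes 1/3.

Aarav 1/3; Falguni 1/3; Hemant 1/3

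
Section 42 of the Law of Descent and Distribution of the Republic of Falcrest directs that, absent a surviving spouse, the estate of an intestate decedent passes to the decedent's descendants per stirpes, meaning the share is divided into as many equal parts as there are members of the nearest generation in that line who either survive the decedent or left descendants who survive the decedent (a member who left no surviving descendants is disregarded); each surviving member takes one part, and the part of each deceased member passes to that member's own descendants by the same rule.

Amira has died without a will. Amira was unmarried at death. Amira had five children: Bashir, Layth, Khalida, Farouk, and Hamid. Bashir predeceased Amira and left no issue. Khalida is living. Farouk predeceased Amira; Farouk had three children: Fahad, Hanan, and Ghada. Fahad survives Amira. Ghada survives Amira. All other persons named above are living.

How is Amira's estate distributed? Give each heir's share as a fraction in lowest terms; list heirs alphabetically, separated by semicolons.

There is no surviving spouse, so the entire estate passes to Amira's descendants per stirpes.
Bashir left no surviving issue, so that branch lapses and is disregarded.
The estate is divided into 4 equal shares of 1/4 among Layth, Khalida, Farouk, Hamid.
Layth is living and takes 1/4.
Khalida is living and takes 1/4.
Farouk predeceased; the 1/4 allotted to Farouk's branch passes to Farouk's issue by representation.
The 1/4 is divided into 3 equal shares of 1/12 among Fahad, Hanan, Ghada.
Fahad is living and takes 1/12.
Hanan is living and takes 1/12.
Ghada is living and takes 1/12.
Hamid is living and takes 1/4.

Fahad 1/12; Ghada 1/12; Hamid 1/4; Hanan 1/12; Khalida 1/4; Layth 1/4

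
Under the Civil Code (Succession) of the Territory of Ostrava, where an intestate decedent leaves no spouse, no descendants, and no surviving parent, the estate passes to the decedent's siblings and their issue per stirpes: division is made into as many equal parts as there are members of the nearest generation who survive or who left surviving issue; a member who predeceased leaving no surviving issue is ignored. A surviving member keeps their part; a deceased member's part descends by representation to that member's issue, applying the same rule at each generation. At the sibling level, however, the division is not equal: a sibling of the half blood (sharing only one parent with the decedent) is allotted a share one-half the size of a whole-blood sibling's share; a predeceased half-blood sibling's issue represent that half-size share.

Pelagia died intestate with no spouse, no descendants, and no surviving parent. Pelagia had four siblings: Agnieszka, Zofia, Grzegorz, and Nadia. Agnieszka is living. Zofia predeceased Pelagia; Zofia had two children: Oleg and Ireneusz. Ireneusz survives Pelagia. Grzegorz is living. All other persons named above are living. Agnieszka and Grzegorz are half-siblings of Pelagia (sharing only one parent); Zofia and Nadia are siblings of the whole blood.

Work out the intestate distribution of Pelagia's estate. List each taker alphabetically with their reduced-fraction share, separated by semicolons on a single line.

Agnieszka 1/6; Grzegorz 1/6; Ireneusz 1/6; Nadia 1/3; Oleg 1/6

No spouse, descendants, or parent survives, so the estate passes to Pelagia's siblings per stirpes.
Half-blood siblings count for one-half the weight of whole-blood siblings at the initial division.
Dividing 1 in proportion to weights (total weight 3): Agnieszka (weight 1/2) → 1/6; Zofia (weight 1) → 1/3; Grzegorz (weight 1/2) → 1/6; Nadia (weight 1) → 1/3.
Agnieszka is living and takes 1/6.
Zofia predeceased; the 1/3 allotted to Zofia's branch passes to Zofia's issue by representation.
The 1/3 is divided into 2 equal shares of 1/6 among Oleg, Ireneusz.
Oleg is living and takes 1/6.
Ireneusz is living and takes 1/6.
Grzegorz is living and takes 1/6.
Nadia is living and takes 1/3.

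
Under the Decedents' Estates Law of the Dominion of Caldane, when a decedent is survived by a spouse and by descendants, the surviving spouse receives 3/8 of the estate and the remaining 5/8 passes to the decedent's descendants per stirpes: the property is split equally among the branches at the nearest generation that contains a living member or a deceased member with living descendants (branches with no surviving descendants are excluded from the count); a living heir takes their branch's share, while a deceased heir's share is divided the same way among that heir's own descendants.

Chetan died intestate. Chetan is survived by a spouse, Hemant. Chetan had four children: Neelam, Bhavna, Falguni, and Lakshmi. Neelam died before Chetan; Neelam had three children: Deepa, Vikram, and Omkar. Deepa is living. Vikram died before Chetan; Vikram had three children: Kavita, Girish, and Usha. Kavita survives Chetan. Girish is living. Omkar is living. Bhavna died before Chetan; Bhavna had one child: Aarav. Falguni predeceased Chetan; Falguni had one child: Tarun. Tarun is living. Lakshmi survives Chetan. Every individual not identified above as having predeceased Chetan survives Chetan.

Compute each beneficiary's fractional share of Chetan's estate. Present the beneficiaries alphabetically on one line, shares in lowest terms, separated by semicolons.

Aarav 5/32; Deepa 5/96; Girish 5/288; Hemant 3/8; Kavita 5/288; Lakshmi 5/32; Omkar 5/96; Tarun 5/32; Usha 5/288

Hemant, as surviving spouse, takes 3/8.
The remaining 5/8 passes to Chetan's descendants per stirpes.
The 5/8 is divided into 4 equal shares of 5/32 among Neelam, Bhavna, Falguni, Lakshmi.
Neelam predeceased; the 5/32 allotted to Neelam's branch passes to Neelam's issue by representation.
The 5/32 is divided into 3 equal shares of 5/96 among Deepa, Vikram, Omkar.
Deepa is living and takes 5/96.
Vikram predeceased; the 5/96 allotted to Vikram's branch passes to Vikram's issue by representation.
The 5/96 is divided into 3 equal shares of 5/288 among Kavita, Girish, Usha.
Kavita is living and takes 5/288.
Girish is living and takes 5/288.
Usha is living and takes 5/288.
Omkar is living and takes 5/96.
Bhavna predeceased; the 5/32 allotted to Bhavna's branch passes to Bhavna's issue by representation.
Aarav is the sole taker at this level and receives the full 5/32.
Falguni predeceased; the 5/32 allotted to Falguni's branch passes to Falguni's issue by representation.
Tarun is the sole taker at this level and receives the full 5/32.
Lakshmi is living and takes 5/32.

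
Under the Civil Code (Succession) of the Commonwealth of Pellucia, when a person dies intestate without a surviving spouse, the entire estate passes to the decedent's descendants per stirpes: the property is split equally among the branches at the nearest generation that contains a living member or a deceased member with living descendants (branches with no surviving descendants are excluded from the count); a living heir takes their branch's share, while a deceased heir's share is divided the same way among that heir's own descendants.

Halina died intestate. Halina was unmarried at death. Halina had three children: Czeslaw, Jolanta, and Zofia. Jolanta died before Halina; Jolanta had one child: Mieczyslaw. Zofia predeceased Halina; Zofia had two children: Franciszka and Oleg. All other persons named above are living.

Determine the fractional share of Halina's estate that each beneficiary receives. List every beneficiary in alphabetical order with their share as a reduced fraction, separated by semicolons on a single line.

Czeslaw 1/3; Franciszka 1/6; Mieczyslaw 1/3; Oleg 1/6

There is no surviving spouse, so the entire estate passes to Halina's descendants per stirpes.
The estate is divided into 3 equal shares of 1/3 among Czeslaw, Jolanta, Zofia.
Czeslaw is living and takes 1/3.
Jolanta predeceased; the 1/3 allotted to Jolanta's branch passes to Jolanta's issue by representation.
Mieczyslaw is the sole taker at this level and receives the full 1/3.
Zofia predeceased; the 1/3 allotted to Zofia's branch passes to Zofia's issue by representation.
The 1/3 is divided into 2 equal shares of 1/6 among Franciszka, Oleg.
Franciszka is living and takes 1/6.
Oleg is living and takes 1/6.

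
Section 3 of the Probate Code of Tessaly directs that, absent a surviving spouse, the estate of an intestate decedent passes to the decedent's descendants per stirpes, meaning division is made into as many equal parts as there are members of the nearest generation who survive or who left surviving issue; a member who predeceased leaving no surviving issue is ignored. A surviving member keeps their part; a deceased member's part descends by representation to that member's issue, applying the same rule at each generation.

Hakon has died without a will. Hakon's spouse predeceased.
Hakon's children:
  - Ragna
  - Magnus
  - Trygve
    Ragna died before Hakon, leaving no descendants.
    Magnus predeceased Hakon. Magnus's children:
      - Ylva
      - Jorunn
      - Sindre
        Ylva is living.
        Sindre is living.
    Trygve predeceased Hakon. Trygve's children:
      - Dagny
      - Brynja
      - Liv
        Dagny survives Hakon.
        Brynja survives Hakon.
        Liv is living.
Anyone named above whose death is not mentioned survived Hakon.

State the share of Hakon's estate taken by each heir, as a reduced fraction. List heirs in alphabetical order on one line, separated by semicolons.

There is no surviving spouse, so the entire estate passes to Hakon's descendants per stirpes.
Ragna left no surviving issue, so that branch lapses and is disregarded.
The estate is divided into 2 equal shares of 1/2 among Magnus, Trygve.
Magnus predeceased; the 1/2 allotted to Magnus's branch passes to Magnus's issue by representation.
The 1/2 is divided into 3 equal shares of 1/6 among Ylva, Jorunn, Sindre.
Ylva is living and takes 1/6.
Jorunn is living and takes 1/6.
Sindre is living and takes 1/6.
Trygve predeceased; the 1/2 allotted to Trygve's branch passes to Trygve's issue by representation.
The 1/2 is divided into 3 equal shares of 1/6 among Dagny, Brynja, Liv.
Dagny is living and takes 1/6.
Brynja is living and takes 1/6.
Liv is living and takes 1/6.

Brynja 1/6; Dagny 1/6; Jorunn 1/6; Liv 1/6; Sindre 1/6; Ylva 1/6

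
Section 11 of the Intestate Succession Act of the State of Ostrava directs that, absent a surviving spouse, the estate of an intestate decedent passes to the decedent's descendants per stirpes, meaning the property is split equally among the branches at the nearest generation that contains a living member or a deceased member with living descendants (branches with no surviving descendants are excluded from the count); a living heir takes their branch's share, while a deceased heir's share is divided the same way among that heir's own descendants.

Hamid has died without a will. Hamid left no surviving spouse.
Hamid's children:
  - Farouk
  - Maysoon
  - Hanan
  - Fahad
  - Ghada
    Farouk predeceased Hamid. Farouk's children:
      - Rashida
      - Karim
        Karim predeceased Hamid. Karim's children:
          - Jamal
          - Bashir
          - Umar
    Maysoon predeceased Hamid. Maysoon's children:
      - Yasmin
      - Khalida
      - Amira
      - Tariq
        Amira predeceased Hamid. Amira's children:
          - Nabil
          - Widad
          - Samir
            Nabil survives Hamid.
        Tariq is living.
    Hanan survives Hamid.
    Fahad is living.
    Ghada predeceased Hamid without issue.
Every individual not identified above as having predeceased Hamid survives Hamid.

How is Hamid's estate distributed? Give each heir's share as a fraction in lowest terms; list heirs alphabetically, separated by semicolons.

There is no surviving spouse, so the entire estate passes to Hamid's descendants per stirpes.
Ghada left no surviving issue, so that branch lapses and is disregarded.
The estate is divided into 4 equal shares of 1/4 among Farouk, Maysoon, Hanan, Fahad.
Farouk predeceased; the 1/4 allotted to Farouk's branch passes to Farouk's issue by representation.
The 1/4 is divided into 2 equal shares of 1/8 among Rashida, Karim.
Rashida is living and takes 1/8.
Karim predeceased; the 1/8 allotted to Karim's branch passes to Karim's issue by representation.
The 1/8 is divided into 3 equal shares of 1/24 among Jamal, Bashir, Umar.
Jamal is living and takes 1/24.
Bashir is living and takes 1/24.
Umar is living and takes 1/24.
Maysoon predeceased; the 1/4 allotted to Maysoon's branch passes to Maysoon's issue by representation.
The 1/4 is divided into 4 equal shares of 1/16 among Yasmin, Khalida, Amira, Tariq.
Yasmin is living and takes 1/16.
Khalida is living and takes 1/16.
Amira predeceased; the 1/16 allotted to Amira's branch passes to Amira's issue by representation.
The 1/16 is divided into 3 equal shares of 1/48 among Nabil, Widad, Samir.
Nabil is living and takes 1/48.
Widad is living and takes 1/48.
Samir is living and takes 1/48.
Tariq is living and takes 1/16.
Hanan is living and takes 1/4.
Fahad is living and takes 1/4.

Bashir 1/24; Fahad 1/4; Hanan 1/4; Jamal 1/24; Khalida 1/16; Nabil 1/48; Rashida 1/8; Samir 1/48; Tariq 1/16; Umar 1/24; Widad 1/48; Yasmin 1/16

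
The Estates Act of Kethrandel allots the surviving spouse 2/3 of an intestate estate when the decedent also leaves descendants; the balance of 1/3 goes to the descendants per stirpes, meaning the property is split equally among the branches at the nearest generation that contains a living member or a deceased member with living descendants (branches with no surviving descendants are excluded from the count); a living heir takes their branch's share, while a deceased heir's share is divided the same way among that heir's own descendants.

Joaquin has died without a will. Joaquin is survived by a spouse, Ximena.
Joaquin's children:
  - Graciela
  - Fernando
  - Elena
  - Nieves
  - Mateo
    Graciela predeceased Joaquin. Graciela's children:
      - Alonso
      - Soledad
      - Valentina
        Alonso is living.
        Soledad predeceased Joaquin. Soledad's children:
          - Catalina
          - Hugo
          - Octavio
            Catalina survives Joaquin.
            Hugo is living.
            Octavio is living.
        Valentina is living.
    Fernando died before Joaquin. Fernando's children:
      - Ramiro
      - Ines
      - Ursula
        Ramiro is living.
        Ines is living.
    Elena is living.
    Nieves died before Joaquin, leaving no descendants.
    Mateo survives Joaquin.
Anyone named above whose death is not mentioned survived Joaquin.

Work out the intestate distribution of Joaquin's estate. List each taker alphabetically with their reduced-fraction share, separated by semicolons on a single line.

Ximena, as surviving spouse, takes 2/3.
The remaining 1/3 passes to Joaquin's descendants per stirpes.
Nieves left no surviving issue, so that branch lapses and is disregarded.
The 1/3 is divided into 4 equal shares of 1/12 among Graciela, Fernando, Elena, Mateo.
Graciela predeceased; the 1/12 allotted to Graciela's branch passes to Graciela's issue by representation.
The 1/12 is divided into 3 equal shares of 1/36 among Alonso, Soledad, Valentina.
Alonso is living and takes 1/36.
Soledad predeceased; the 1/36 allotted to Soledad's branch passes to Soledad's issue by representation.
The 1/36 is divided into 3 equal shares of 1/108 among Catalina, Hugo, Octavio.
Catalina is living and takes 1/108.
Hugo is living and takes 1/108.
Octavio is living and takes 1/108.
Valentina is living and takes 1/36.
Fernando predeceased; the 1/12 allotted to Fernando's branch passes to Fernando's issue by representation.
The 1/12 is divided into 3 equal shares of 1/36 among Ramiro, Ines, Ursula.
Ramiro is living and takes 1/36.
Ines is living and takes 1/36.
Ursula is living and takes 1/36.
Elena is living and takes 1/12.
Mateo is living and takes 1/12.

Alonso 1/36; Catalina 1/108; Elena 1/12; Hugo 1/108; Ines 1/36; Mateo 1/12; Octavio 1/108; Ramiro 1/36; Ursula 1/36; Valentina 1/36; Ximena 2/3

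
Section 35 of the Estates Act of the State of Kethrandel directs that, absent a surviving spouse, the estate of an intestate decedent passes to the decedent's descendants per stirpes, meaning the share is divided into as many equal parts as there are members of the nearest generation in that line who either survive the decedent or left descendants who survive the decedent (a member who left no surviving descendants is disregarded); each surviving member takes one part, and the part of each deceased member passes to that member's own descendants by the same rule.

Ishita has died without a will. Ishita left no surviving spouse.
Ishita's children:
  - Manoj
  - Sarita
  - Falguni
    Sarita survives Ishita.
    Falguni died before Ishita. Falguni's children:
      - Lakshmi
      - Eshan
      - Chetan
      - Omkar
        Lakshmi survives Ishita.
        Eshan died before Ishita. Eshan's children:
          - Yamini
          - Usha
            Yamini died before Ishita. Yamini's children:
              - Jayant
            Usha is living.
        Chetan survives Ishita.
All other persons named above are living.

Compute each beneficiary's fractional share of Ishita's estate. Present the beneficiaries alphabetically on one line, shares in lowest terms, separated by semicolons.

There is no surviving spouse, so the entire estate passes to Ishita's descendants per stirpes.
The estate is divided into 3 equal shares of 1/3 among Manoj, Sarita, Falguni.
Manoj is living and takes 1/3.
Sarita is living and takes 1/3.
Falguni predeceased; the 1/3 allotted to Falguni's branch passes to Falguni's issue by representation.
The 1/3 is divided into 4 equal shares of 1/12 among Lakshmi, Eshan, Chetan, Omkar.
Lakshmi is living and takes 1/12.
Eshan predeceased; the 1/12 allotted to Eshan's branch passes to Eshan's issue by representation.
The 1/12 is divided into 2 equal shares of 1/24 among Yamini, Usha.
Yamini predeceased; the 1/24 allotted to Yamini's branch passes to Yamini's issue by representation.
Jayant is the sole taker at this level and receives the full 1/24.
Usha is living and takes 1/24.
Chetan is living and takes 1/12.
Omkar is living and takes 1/12.

Chetan 1/12; Jayant 1/24; Lakshmi 1/12; Manoj 1/3; Omkar 1/12; Sarita 1/3; Usha 1/24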